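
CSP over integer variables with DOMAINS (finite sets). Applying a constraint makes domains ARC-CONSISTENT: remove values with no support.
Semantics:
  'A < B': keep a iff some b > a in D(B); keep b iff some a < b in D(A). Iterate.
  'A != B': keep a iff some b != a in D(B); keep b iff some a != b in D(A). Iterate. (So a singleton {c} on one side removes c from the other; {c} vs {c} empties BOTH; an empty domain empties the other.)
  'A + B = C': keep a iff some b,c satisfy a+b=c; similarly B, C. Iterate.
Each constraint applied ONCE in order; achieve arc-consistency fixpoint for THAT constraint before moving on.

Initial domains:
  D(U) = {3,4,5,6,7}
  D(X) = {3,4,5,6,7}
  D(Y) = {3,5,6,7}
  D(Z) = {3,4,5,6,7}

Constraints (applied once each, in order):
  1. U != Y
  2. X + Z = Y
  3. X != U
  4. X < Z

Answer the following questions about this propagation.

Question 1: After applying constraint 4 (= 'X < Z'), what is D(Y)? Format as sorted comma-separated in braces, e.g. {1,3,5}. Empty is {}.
Constraint 1 (U != Y) on D(U)={3,4,5,6,7} D(Y)={3,5,6,7}: no change
Constraint 2 (X + Z = Y) on D(X)={3,4,5,6,7} D(Z)={3,4,5,6,7} D(Y)={3,5,6,7}: X {3,4,5,6,7}->{3,4}; Z {3,4,5,6,7}->{3,4}; Y {3,5,6,7}->{6,7}
Constraint 3 (X != U) on D(X)={3,4} D(U)={3,4,5,6,7}: no change
Constraint 4 (X < Z) on D(X)={3,4} D(Z)={3,4}: X {3,4}->{3}; Z {3,4}->{4}
So after constraint 4: D(Y) = {6,7}

Answer: {6,7}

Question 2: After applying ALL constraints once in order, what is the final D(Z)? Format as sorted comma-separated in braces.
Answer: {4}

Derivation:
Constraint 1 (U != Y) on D(U)={3,4,5,6,7} D(Y)={3,5,6,7}: no change
Constraint 2 (X + Z = Y) on D(X)={3,4,5,6,7} D(Z)={3,4,5,6,7} D(Y)={3,5,6,7}: X {3,4,5,6,7}->{3,4}; Z {3,4,5,6,7}->{3,4}; Y {3,5,6,7}->{6,7}
Constraint 3 (X != U) on D(X)={3,4} D(U)={3,4,5,6,7}: no change
Constraint 4 (X < Z) on D(X)={3,4} D(Z)={3,4}: X {3,4}->{3}; Z {3,4}->{4}
So after all 4 constraints: D(Z) = {4}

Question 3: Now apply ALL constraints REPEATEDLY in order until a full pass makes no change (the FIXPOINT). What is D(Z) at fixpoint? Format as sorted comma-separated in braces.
Answer: {4}

Derivation:
pass 0 (initial): D(Z)={3,4,5,6,7}
pass 1: X {3,4,5,6,7}->{3}; Y {3,5,6,7}->{6,7}; Z {3,4,5,6,7}->{4}
pass 2: U {3,4,5,6,7}->{4,5,6,7}; Y {6,7}->{7}
pass 3: U {4,5,6,7}->{4,5,6}
pass 4: no change
Fixpoint after 4 passes: D(Z) = {4}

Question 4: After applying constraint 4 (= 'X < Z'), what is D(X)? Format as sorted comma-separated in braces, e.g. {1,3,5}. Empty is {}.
Answer: {3}

Derivation:
Constraint 1 (U != Y) on D(U)={3,4,5,6,7} D(Y)={3,5,6,7}: no change
Constraint 2 (X + Z = Y) on D(X)={3,4,5,6,7} D(Z)={3,4,5,6,7} D(Y)={3,5,6,7}: X {3,4,5,6,7}->{3,4}; Z {3,4,5,6,7}->{3,4}; Y {3,5,6,7}->{6,7}
Constraint 3 (X != U) on D(X)={3,4} D(U)={3,4,5,6,7}: no change
Constraint 4 (X < Z) on D(X)={3,4} D(Z)={3,4}: X {3,4}->{3}; Z {3,4}->{4}
So after constraint 4: D(X) = {3}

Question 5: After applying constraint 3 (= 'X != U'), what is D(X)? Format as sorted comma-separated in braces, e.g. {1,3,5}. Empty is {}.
Constraint 1 (U != Y) on D(U)={3,4,5,6,7} D(Y)={3,5,6,7}: no change
Constraint 2 (X + Z = Y) on D(X)={3,4,5,6,7} D(Z)={3,4,5,6,7} D(Y)={3,5,6,7}: X {3,4,5,6,7}->{3,4}; Z {3,4,5,6,7}->{3,4}; Y {3,5,6,7}->{6,7}
Constraint 3 (X != U) on D(X)={3,4} D(U)={3,4,5,6,7}: no change
So after constraint 3: D(X) = {3,4}

Answer: {3,4}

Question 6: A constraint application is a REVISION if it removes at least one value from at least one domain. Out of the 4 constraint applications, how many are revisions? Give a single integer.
Answer: 2

Derivation:
Constraint 1 (U != Y) on D(U)={3,4,5,6,7} D(Y)={3,5,6,7}: no change => not a revision
Constraint 2 (X + Z = Y) on D(X)={3,4,5,6,7} D(Z)={3,4,5,6,7} D(Y)={3,5,6,7}: X {3,4,5,6,7}->{3,4}; Z {3,4,5,6,7}->{3,4}; Y {3,5,6,7}->{6,7} => REVISION
Constraint 3 (X != U) on D(X)={3,4} D(U)={3,4,5,6,7}: no change => not a revision
Constraint 4 (X < Z) on D(X)={3,4} D(Z)={3,4}: X {3,4}->{3}; Z {3,4}->{4} => REVISION
Total revisions = 2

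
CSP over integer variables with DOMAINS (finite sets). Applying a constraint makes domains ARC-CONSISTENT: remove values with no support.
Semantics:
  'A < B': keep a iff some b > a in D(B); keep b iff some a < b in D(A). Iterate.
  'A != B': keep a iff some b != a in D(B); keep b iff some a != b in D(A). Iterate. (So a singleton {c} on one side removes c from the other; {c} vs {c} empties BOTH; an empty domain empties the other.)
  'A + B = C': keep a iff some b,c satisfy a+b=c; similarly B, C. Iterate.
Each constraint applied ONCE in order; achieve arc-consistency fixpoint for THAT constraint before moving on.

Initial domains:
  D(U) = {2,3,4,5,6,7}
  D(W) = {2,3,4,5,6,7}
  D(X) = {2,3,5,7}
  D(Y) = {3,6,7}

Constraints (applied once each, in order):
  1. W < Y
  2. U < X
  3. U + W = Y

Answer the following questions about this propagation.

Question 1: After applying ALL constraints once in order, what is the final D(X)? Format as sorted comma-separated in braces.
Constraint 1 (W < Y) on D(W)={2,3,4,5,6,7} D(Y)={3,6,7}: W {2,3,4,5,6,7}->{2,3,4,5,6}
Constraint 2 (U < X) on D(U)={2,3,4,5,6,7} D(X)={2,3,5,7}: U {2,3,4,5,6,7}->{2,3,4,5,6}; X {2,3,5,7}->{3,5,7}
Constraint 3 (U + W = Y) on D(U)={2,3,4,5,6} D(W)={2,3,4,5,6} D(Y)={3,6,7}: U {2,3,4,5,6}->{2,3,4,5}; W {2,3,4,5,6}->{2,3,4,5}; Y {3,6,7}->{6,7}
So after all 3 constraints: D(X) = {3,5,7}

Answer: {3,5,7}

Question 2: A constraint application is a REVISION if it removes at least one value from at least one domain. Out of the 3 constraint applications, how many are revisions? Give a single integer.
Constraint 1 (W < Y) on D(W)={2,3,4,5,6,7} D(Y)={3,6,7}: W {2,3,4,5,6,7}->{2,3,4,5,6} => REVISION
Constraint 2 (U < X) on D(U)={2,3,4,5,6,7} D(X)={2,3,5,7}: U {2,3,4,5,6,7}->{2,3,4,5,6}; X {2,3,5,7}->{3,5,7} => REVISION
Constraint 3 (U + W = Y) on D(U)={2,3,4,5,6} D(W)={2,3,4,5,6} D(Y)={3,6,7}: U {2,3,4,5,6}->{2,3,4,5}; W {2,3,4,5,6}->{2,3,4,5}; Y {3,6,7}->{6,7} => REVISION
Total revisions = 3

Answer: 3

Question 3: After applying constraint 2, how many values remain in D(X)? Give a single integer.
Constraint 1 (W < Y) on D(W)={2,3,4,5,6,7} D(Y)={3,6,7}: W {2,3,4,5,6,7}->{2,3,4,5,6}
Constraint 2 (U < X) on D(U)={2,3,4,5,6,7} D(X)={2,3,5,7}: U {2,3,4,5,6,7}->{2,3,4,5,6}; X {2,3,5,7}->{3,5,7}
So after constraint 2: D(X)={3,5,7}, size = 3

Answer: 3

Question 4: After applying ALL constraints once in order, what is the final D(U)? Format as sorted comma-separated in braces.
Answer: {2,3,4,5}

Derivation:
Constraint 1 (W < Y) on D(W)={2,3,4,5,6,7} D(Y)={3,6,7}: W {2,3,4,5,6,7}->{2,3,4,5,6}
Constraint 2 (U < X) on D(U)={2,3,4,5,6,7} D(X)={2,3,5,7}: U {2,3,4,5,6,7}->{2,3,4,5,6}; X {2,3,5,7}->{3,5,7}
Constraint 3 (U + W = Y) on D(U)={2,3,4,5,6} D(W)={2,3,4,5,6} D(Y)={3,6,7}: U {2,3,4,5,6}->{2,3,4,5}; W {2,3,4,5,6}->{2,3,4,5}; Y {3,6,7}->{6,7}
So after all 3 constraints: D(U) = {2,3,4,5}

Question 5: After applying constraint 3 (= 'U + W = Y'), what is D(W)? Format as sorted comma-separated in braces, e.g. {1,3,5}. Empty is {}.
Answer: {2,3,4,5}

Derivation:
Constraint 1 (W < Y) on D(W)={2,3,4,5,6,7} D(Y)={3,6,7}: W {2,3,4,5,6,7}->{2,3,4,5,6}
Constraint 2 (U < X) on D(U)={2,3,4,5,6,7} D(X)={2,3,5,7}: U {2,3,4,5,6,7}->{2,3,4,5,6}; X {2,3,5,7}->{3,5,7}
Constraint 3 (U + W = Y) on D(U)={2,3,4,5,6} D(W)={2,3,4,5,6} D(Y)={3,6,7}: U {2,3,4,5,6}->{2,3,4,5}; W {2,3,4,5,6}->{2,3,4,5}; Y {3,6,7}->{6,7}
So after constraint 3: D(W) = {2,3,4,5}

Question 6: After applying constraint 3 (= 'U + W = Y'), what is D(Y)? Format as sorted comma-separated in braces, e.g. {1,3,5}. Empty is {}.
Answer: {6,7}

Derivation:
Constraint 1 (W < Y) on D(W)={2,3,4,5,6,7} D(Y)={3,6,7}: W {2,3,4,5,6,7}->{2,3,4,5,6}
Constraint 2 (U < X) on D(U)={2,3,4,5,6,7} D(X)={2,3,5,7}: U {2,3,4,5,6,7}->{2,3,4,5,6}; X {2,3,5,7}->{3,5,7}
Constraint 3 (U + W = Y) on D(U)={2,3,4,5,6} D(W)={2,3,4,5,6} D(Y)={3,6,7}: U {2,3,4,5,6}->{2,3,4,5}; W {2,3,4,5,6}->{2,3,4,5}; Y {3,6,7}->{6,7}
So after constraint 3: D(Y) = {6,7}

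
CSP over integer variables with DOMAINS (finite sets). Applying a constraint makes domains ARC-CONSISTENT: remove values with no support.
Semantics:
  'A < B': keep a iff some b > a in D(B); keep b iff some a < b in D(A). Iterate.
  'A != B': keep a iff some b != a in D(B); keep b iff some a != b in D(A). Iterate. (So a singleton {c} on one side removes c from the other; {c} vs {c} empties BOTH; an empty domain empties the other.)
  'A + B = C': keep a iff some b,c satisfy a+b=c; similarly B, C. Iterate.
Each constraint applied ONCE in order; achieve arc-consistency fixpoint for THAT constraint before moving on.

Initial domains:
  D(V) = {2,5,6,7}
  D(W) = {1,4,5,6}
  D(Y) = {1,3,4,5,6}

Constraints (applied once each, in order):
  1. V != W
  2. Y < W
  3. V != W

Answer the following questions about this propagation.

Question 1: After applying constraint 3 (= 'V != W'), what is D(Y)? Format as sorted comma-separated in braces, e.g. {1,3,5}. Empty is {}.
Constraint 1 (V != W) on D(V)={2,5,6,7} D(W)={1,4,5,6}: no change
Constraint 2 (Y < W) on D(Y)={1,3,4,5,6} D(W)={1,4,5,6}: Y {1,3,4,5,6}->{1,3,4,5}; W {1,4,5,6}->{4,5,6}
Constraint 3 (V != W) on D(V)={2,5,6,7} D(W)={4,5,6}: no change
So after constraint 3: D(Y) = {1,3,4,5}

Answer: {1,3,4,5}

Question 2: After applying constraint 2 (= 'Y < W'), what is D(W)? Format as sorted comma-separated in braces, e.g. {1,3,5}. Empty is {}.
Answer: {4,5,6}

Derivation:
Constraint 1 (V != W) on D(V)={2,5,6,7} D(W)={1,4,5,6}: no change
Constraint 2 (Y < W) on D(Y)={1,3,4,5,6} D(W)={1,4,5,6}: Y {1,3,4,5,6}->{1,3,4,5}; W {1,4,5,6}->{4,5,6}
So after constraint 2: D(W) = {4,5,6}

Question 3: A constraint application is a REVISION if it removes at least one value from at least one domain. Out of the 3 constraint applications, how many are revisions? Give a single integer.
Answer: 1

Derivation:
Constraint 1 (V != W) on D(V)={2,5,6,7} D(W)={1,4,5,6}: no change => not a revision
Constraint 2 (Y < W) on D(Y)={1,3,4,5,6} D(W)={1,4,5,6}: Y {1,3,4,5,6}->{1,3,4,5}; W {1,4,5,6}->{4,5,6} => REVISION
Constraint 3 (V != W) on D(V)={2,5,6,7} D(W)={4,5,6}: no change => not a revision
Total revisions = 1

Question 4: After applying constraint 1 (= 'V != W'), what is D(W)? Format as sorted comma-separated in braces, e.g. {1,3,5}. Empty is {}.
Constraint 1 (V != W) on D(V)={2,5,6,7} D(W)={1,4,5,6}: no change
So after constraint 1: D(W) = {1,4,5,6}

Answer: {1,4,5,6}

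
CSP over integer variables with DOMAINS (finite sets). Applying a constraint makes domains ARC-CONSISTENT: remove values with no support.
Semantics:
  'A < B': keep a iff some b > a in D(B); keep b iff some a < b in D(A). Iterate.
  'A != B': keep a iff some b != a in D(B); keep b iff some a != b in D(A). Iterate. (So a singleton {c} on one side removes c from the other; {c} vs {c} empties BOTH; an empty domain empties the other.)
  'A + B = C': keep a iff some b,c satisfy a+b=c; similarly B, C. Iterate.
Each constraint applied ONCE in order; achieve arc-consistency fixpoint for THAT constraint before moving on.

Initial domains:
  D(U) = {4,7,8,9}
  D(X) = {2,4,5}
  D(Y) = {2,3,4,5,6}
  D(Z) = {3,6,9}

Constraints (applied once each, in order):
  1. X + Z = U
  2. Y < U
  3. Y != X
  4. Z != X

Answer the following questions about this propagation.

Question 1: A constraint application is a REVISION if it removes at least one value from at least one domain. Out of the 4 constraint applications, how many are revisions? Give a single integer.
Constraint 1 (X + Z = U) on D(X)={2,4,5} D(Z)={3,6,9} D(U)={4,7,8,9}: Z {3,6,9}->{3,6}; U {4,7,8,9}->{7,8} => REVISION
Constraint 2 (Y < U) on D(Y)={2,3,4,5,6} D(U)={7,8}: no change => not a revision
Constraint 3 (Y != X) on D(Y)={2,3,4,5,6} D(X)={2,4,5}: no change => not a revision
Constraint 4 (Z != X) on D(Z)={3,6} D(X)={2,4,5}: no change => not a revision
Total revisions = 1

Answer: 1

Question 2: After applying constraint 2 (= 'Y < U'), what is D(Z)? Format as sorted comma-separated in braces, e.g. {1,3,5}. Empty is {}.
Constraint 1 (X + Z = U) on D(X)={2,4,5} D(Z)={3,6,9} D(U)={4,7,8,9}: Z {3,6,9}->{3,6}; U {4,7,8,9}->{7,8}
Constraint 2 (Y < U) on D(Y)={2,3,4,5,6} D(U)={7,8}: no change
So after constraint 2: D(Z) = {3,6}

Answer: {3,6}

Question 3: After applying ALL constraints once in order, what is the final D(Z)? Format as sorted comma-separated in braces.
Constraint 1 (X + Z = U) on D(X)={2,4,5} D(Z)={3,6,9} D(U)={4,7,8,9}: Z {3,6,9}->{3,6}; U {4,7,8,9}->{7,8}
Constraint 2 (Y < U) on D(Y)={2,3,4,5,6} D(U)={7,8}: no change
Constraint 3 (Y != X) on D(Y)={2,3,4,5,6} D(X)={2,4,5}: no change
Constraint 4 (Z != X) on D(Z)={3,6} D(X)={2,4,5}: no change
So after all 4 constraints: D(Z) = {3,6}

Answer: {3,6}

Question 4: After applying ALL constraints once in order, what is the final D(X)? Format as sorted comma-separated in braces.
Answer: {2,4,5}

Derivation:
Constraint 1 (X + Z = U) on D(X)={2,4,5} D(Z)={3,6,9} D(U)={4,7,8,9}: Z {3,6,9}->{3,6}; U {4,7,8,9}->{7,8}
Constraint 2 (Y < U) on D(Y)={2,3,4,5,6} D(U)={7,8}: no change
Constraint 3 (Y != X) on D(Y)={2,3,4,5,6} D(X)={2,4,5}: no change
Constraint 4 (Z != X) on D(Z)={3,6} D(X)={2,4,5}: no change
So after all 4 constraints: D(X) = {2,4,5}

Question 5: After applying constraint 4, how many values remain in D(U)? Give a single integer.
Answer: 2

Derivation:
Constraint 1 (X + Z = U) on D(X)={2,4,5} D(Z)={3,6,9} D(U)={4,7,8,9}: Z {3,6,9}->{3,6}; U {4,7,8,9}->{7,8}
Constraint 2 (Y < U) on D(Y)={2,3,4,5,6} D(U)={7,8}: no change
Constraint 3 (Y != X) on D(Y)={2,3,4,5,6} D(X)={2,4,5}: no change
Constraint 4 (Z != X) on D(Z)={3,6} D(X)={2,4,5}: no change
So after constraint 4: D(U)={7,8}, size = 2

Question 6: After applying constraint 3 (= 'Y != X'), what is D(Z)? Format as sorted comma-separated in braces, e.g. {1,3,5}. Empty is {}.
Constraint 1 (X + Z = U) on D(X)={2,4,5} D(Z)={3,6,9} D(U)={4,7,8,9}: Z {3,6,9}->{3,6}; U {4,7,8,9}->{7,8}
Constraint 2 (Y < U) on D(Y)={2,3,4,5,6} D(U)={7,8}: no change
Constraint 3 (Y != X) on D(Y)={2,3,4,5,6} D(X)={2,4,5}: no change
So after constraint 3: D(Z) = {3,6}

Answer: {3,6}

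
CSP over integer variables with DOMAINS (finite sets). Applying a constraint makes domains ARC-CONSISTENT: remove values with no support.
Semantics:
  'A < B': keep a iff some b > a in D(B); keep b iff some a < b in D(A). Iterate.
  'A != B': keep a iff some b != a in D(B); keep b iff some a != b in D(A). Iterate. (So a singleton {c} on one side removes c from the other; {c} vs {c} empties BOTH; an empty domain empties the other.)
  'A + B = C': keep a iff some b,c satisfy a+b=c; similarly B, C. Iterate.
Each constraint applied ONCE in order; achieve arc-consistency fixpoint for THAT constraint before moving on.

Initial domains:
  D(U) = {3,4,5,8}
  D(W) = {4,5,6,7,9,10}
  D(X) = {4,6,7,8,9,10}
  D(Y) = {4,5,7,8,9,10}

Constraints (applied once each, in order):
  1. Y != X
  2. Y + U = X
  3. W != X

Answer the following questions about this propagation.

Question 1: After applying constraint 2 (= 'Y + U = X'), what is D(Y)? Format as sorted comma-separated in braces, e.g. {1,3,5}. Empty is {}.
Answer: {4,5,7}

Derivation:
Constraint 1 (Y != X) on D(Y)={4,5,7,8,9,10} D(X)={4,6,7,8,9,10}: no change
Constraint 2 (Y + U = X) on D(Y)={4,5,7,8,9,10} D(U)={3,4,5,8} D(X)={4,6,7,8,9,10}: Y {4,5,7,8,9,10}->{4,5,7}; U {3,4,5,8}->{3,4,5}; X {4,6,7,8,9,10}->{7,8,9,10}
So after constraint 2: D(Y) = {4,5,7}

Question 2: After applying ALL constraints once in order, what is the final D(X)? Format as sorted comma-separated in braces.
Answer: {7,8,9,10}

Derivation:
Constraint 1 (Y != X) on D(Y)={4,5,7,8,9,10} D(X)={4,6,7,8,9,10}: no change
Constraint 2 (Y + U = X) on D(Y)={4,5,7,8,9,10} D(U)={3,4,5,8} D(X)={4,6,7,8,9,10}: Y {4,5,7,8,9,10}->{4,5,7}; U {3,4,5,8}->{3,4,5}; X {4,6,7,8,9,10}->{7,8,9,10}
Constraint 3 (W != X) on D(W)={4,5,6,7,9,10} D(X)={7,8,9,10}: no change
So after all 3 constraints: D(X) = {7,8,9,10}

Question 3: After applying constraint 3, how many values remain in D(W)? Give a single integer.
Constraint 1 (Y != X) on D(Y)={4,5,7,8,9,10} D(X)={4,6,7,8,9,10}: no change
Constraint 2 (Y + U = X) on D(Y)={4,5,7,8,9,10} D(U)={3,4,5,8} D(X)={4,6,7,8,9,10}: Y {4,5,7,8,9,10}->{4,5,7}; U {3,4,5,8}->{3,4,5}; X {4,6,7,8,9,10}->{7,8,9,10}
Constraint 3 (W != X) on D(W)={4,5,6,7,9,10} D(X)={7,8,9,10}: no change
So after constraint 3: D(W)={4,5,6,7,9,10}, size = 6

Answer: 6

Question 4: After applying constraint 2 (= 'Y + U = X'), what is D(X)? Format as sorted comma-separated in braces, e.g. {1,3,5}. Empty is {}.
Constraint 1 (Y != X) on D(Y)={4,5,7,8,9,10} D(X)={4,6,7,8,9,10}: no change
Constraint 2 (Y + U = X) on D(Y)={4,5,7,8,9,10} D(U)={3,4,5,8} D(X)={4,6,7,8,9,10}: Y {4,5,7,8,9,10}->{4,5,7}; U {3,4,5,8}->{3,4,5}; X {4,6,7,8,9,10}->{7,8,9,10}
So after constraint 2: D(X) = {7,8,9,10}

Answer: {7,8,9,10}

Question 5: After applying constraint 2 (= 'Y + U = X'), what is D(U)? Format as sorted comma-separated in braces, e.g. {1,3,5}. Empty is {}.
Answer: {3,4,5}

Derivation:
Constraint 1 (Y != X) on D(Y)={4,5,7,8,9,10} D(X)={4,6,7,8,9,10}: no change
Constraint 2 (Y + U = X) on D(Y)={4,5,7,8,9,10} D(U)={3,4,5,8} D(X)={4,6,7,8,9,10}: Y {4,5,7,8,9,10}->{4,5,7}; U {3,4,5,8}->{3,4,5}; X {4,6,7,8,9,10}->{7,8,9,10}
So after constraint 2: D(U) = {3,4,5}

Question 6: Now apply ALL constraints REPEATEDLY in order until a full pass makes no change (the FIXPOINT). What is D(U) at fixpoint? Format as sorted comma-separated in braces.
Answer: {3,4,5}

Derivation:
pass 0 (initial): D(U)={3,4,5,8}
pass 1: U {3,4,5,8}->{3,4,5}; X {4,6,7,8,9,10}->{7,8,9,10}; Y {4,5,7,8,9,10}->{4,5,7}
pass 2: no change
Fixpoint after 2 passes: D(U) = {3,4,5}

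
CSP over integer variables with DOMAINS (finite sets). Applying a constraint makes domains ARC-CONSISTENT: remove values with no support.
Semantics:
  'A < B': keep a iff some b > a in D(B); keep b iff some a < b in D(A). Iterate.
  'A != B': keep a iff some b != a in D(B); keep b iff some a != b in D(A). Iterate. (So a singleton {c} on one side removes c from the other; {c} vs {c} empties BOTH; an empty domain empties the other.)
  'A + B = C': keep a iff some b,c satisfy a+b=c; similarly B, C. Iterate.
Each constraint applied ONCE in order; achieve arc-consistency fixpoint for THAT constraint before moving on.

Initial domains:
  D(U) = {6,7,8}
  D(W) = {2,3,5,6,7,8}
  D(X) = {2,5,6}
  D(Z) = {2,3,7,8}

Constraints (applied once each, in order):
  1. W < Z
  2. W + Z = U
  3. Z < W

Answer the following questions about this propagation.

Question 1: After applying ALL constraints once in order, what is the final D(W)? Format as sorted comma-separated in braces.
Constraint 1 (W < Z) on D(W)={2,3,5,6,7,8} D(Z)={2,3,7,8}: W {2,3,5,6,7,8}->{2,3,5,6,7}; Z {2,3,7,8}->{3,7,8}
Constraint 2 (W + Z = U) on D(W)={2,3,5,6,7} D(Z)={3,7,8} D(U)={6,7,8}: W {2,3,5,6,7}->{3,5}; Z {3,7,8}->{3}; U {6,7,8}->{6,8}
Constraint 3 (Z < W) on D(Z)={3} D(W)={3,5}: W {3,5}->{5}
So after all 3 constraints: D(W) = {5}

Answer: {5}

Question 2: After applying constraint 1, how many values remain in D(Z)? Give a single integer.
Answer: 3

Derivation:
Constraint 1 (W < Z) on D(W)={2,3,5,6,7,8} D(Z)={2,3,7,8}: W {2,3,5,6,7,8}->{2,3,5,6,7}; Z {2,3,7,8}->{3,7,8}
So after constraint 1: D(Z)={3,7,8}, size = 3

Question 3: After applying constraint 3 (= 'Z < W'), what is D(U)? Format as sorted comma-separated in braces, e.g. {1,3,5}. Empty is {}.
Constraint 1 (W < Z) on D(W)={2,3,5,6,7,8} D(Z)={2,3,7,8}: W {2,3,5,6,7,8}->{2,3,5,6,7}; Z {2,3,7,8}->{3,7,8}
Constraint 2 (W + Z = U) on D(W)={2,3,5,6,7} D(Z)={3,7,8} D(U)={6,7,8}: W {2,3,5,6,7}->{3,5}; Z {3,7,8}->{3}; U {6,7,8}->{6,8}
Constraint 3 (Z < W) on D(Z)={3} D(W)={3,5}: W {3,5}->{5}
So after constraint 3: D(U) = {6,8}

Answer: {6,8}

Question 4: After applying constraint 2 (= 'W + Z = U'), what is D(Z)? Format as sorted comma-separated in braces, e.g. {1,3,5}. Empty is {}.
Constraint 1 (W < Z) on D(W)={2,3,5,6,7,8} D(Z)={2,3,7,8}: W {2,3,5,6,7,8}->{2,3,5,6,7}; Z {2,3,7,8}->{3,7,8}
Constraint 2 (W + Z = U) on D(W)={2,3,5,6,7} D(Z)={3,7,8} D(U)={6,7,8}: W {2,3,5,6,7}->{3,5}; Z {3,7,8}->{3}; U {6,7,8}->{6,8}
So after constraint 2: D(Z) = {3}

Answer: {3}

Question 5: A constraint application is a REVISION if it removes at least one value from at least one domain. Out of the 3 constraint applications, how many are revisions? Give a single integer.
Constraint 1 (W < Z) on D(W)={2,3,5,6,7,8} D(Z)={2,3,7,8}: W {2,3,5,6,7,8}->{2,3,5,6,7}; Z {2,3,7,8}->{3,7,8} => REVISION
Constraint 2 (W + Z = U) on D(W)={2,3,5,6,7} D(Z)={3,7,8} D(U)={6,7,8}: W {2,3,5,6,7}->{3,5}; Z {3,7,8}->{3}; U {6,7,8}->{6,8} => REVISION
Constraint 3 (Z < W) on D(Z)={3} D(W)={3,5}: W {3,5}->{5} => REVISION
Total revisions = 3

Answer: 3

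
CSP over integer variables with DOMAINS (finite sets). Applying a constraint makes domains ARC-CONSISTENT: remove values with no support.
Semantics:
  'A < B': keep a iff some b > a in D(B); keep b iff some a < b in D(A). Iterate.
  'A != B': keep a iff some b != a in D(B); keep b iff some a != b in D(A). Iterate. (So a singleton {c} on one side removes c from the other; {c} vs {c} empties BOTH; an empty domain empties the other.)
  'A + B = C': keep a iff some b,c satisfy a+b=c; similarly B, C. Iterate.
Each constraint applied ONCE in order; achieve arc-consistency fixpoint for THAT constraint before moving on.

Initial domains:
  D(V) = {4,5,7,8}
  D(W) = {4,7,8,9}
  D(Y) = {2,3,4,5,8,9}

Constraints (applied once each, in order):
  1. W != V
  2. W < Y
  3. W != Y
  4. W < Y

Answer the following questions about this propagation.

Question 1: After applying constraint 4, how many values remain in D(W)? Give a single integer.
Answer: 3

Derivation:
Constraint 1 (W != V) on D(W)={4,7,8,9} D(V)={4,5,7,8}: no change
Constraint 2 (W < Y) on D(W)={4,7,8,9} D(Y)={2,3,4,5,8,9}: W {4,7,8,9}->{4,7,8}; Y {2,3,4,5,8,9}->{5,8,9}
Constraint 3 (W != Y) on D(W)={4,7,8} D(Y)={5,8,9}: no change
Constraint 4 (W < Y) on D(W)={4,7,8} D(Y)={5,8,9}: no change
So after constraint 4: D(W)={4,7,8}, size = 3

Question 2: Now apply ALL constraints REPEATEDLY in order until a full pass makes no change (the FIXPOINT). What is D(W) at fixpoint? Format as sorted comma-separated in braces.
Answer: {4,7,8}

Derivation:
pass 0 (initial): D(W)={4,7,8,9}
pass 1: W {4,7,8,9}->{4,7,8}; Y {2,3,4,5,8,9}->{5,8,9}
pass 2: no change
Fixpoint after 2 passes: D(W) = {4,7,8}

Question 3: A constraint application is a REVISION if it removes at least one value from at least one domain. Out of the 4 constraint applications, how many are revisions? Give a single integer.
Constraint 1 (W != V) on D(W)={4,7,8,9} D(V)={4,5,7,8}: no change => not a revision
Constraint 2 (W < Y) on D(W)={4,7,8,9} D(Y)={2,3,4,5,8,9}: W {4,7,8,9}->{4,7,8}; Y {2,3,4,5,8,9}->{5,8,9} => REVISION
Constraint 3 (W != Y) on D(W)={4,7,8} D(Y)={5,8,9}: no change => not a revision
Constraint 4 (W < Y) on D(W)={4,7,8} D(Y)={5,8,9}: no change => not a revision
Total revisions = 1

Answer: 1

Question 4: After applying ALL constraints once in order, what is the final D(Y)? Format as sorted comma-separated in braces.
Constraint 1 (W != V) on D(W)={4,7,8,9} D(V)={4,5,7,8}: no change
Constraint 2 (W < Y) on D(W)={4,7,8,9} D(Y)={2,3,4,5,8,9}: W {4,7,8,9}->{4,7,8}; Y {2,3,4,5,8,9}->{5,8,9}
Constraint 3 (W != Y) on D(W)={4,7,8} D(Y)={5,8,9}: no change
Constraint 4 (W < Y) on D(W)={4,7,8} D(Y)={5,8,9}: no change
So after all 4 constraints: D(Y) = {5,8,9}

Answer: {5,8,9}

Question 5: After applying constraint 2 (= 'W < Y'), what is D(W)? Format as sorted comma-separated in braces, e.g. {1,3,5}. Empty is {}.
Constraint 1 (W != V) on D(W)={4,7,8,9} D(V)={4,5,7,8}: no change
Constraint 2 (W < Y) on D(W)={4,7,8,9} D(Y)={2,3,4,5,8,9}: W {4,7,8,9}->{4,7,8}; Y {2,3,4,5,8,9}->{5,8,9}
So after constraint 2: D(W) = {4,7,8}

Answer: {4,7,8}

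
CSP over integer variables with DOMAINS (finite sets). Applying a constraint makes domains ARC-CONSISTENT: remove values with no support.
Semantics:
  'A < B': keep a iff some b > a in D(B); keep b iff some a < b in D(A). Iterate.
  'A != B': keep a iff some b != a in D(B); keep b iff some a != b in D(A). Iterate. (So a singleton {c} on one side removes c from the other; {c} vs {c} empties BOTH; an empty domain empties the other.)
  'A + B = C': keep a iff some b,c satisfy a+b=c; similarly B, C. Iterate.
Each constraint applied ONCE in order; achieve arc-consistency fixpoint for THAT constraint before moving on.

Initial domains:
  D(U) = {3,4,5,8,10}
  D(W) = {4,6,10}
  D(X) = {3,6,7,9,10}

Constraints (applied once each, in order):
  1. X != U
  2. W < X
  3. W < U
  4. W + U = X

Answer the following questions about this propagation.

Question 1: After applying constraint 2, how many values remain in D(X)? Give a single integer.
Answer: 4

Derivation:
Constraint 1 (X != U) on D(X)={3,6,7,9,10} D(U)={3,4,5,8,10}: no change
Constraint 2 (W < X) on D(W)={4,6,10} D(X)={3,6,7,9,10}: W {4,6,10}->{4,6}; X {3,6,7,9,10}->{6,7,9,10}
So after constraint 2: D(X)={6,7,9,10}, size = 4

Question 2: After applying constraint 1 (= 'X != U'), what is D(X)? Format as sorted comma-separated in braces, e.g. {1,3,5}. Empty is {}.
Answer: {3,6,7,9,10}

Derivation:
Constraint 1 (X != U) on D(X)={3,6,7,9,10} D(U)={3,4,5,8,10}: no change
So after constraint 1: D(X) = {3,6,7,9,10}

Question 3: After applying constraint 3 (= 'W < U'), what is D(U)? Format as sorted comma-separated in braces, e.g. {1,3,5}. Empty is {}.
Constraint 1 (X != U) on D(X)={3,6,7,9,10} D(U)={3,4,5,8,10}: no change
Constraint 2 (W < X) on D(W)={4,6,10} D(X)={3,6,7,9,10}: W {4,6,10}->{4,6}; X {3,6,7,9,10}->{6,7,9,10}
Constraint 3 (W < U) on D(W)={4,6} D(U)={3,4,5,8,10}: U {3,4,5,8,10}->{5,8,10}
So after constraint 3: D(U) = {5,8,10}

Answer: {5,8,10}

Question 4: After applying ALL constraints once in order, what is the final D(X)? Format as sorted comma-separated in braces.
Answer: {9}

Derivation:
Constraint 1 (X != U) on D(X)={3,6,7,9,10} D(U)={3,4,5,8,10}: no change
Constraint 2 (W < X) on D(W)={4,6,10} D(X)={3,6,7,9,10}: W {4,6,10}->{4,6}; X {3,6,7,9,10}->{6,7,9,10}
Constraint 3 (W < U) on D(W)={4,6} D(U)={3,4,5,8,10}: U {3,4,5,8,10}->{5,8,10}
Constraint 4 (W + U = X) on D(W)={4,6} D(U)={5,8,10} D(X)={6,7,9,10}: W {4,6}->{4}; U {5,8,10}->{5}; X {6,7,9,10}->{9}
So after all 4 constraints: D(X) = {9}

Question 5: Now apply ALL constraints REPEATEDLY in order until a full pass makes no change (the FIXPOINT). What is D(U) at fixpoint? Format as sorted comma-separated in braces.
Answer: {5}

Derivation:
pass 0 (initial): D(U)={3,4,5,8,10}
pass 1: U {3,4,5,8,10}->{5}; W {4,6,10}->{4}; X {3,6,7,9,10}->{9}
pass 2: no change
Fixpoint after 2 passes: D(U) = {5}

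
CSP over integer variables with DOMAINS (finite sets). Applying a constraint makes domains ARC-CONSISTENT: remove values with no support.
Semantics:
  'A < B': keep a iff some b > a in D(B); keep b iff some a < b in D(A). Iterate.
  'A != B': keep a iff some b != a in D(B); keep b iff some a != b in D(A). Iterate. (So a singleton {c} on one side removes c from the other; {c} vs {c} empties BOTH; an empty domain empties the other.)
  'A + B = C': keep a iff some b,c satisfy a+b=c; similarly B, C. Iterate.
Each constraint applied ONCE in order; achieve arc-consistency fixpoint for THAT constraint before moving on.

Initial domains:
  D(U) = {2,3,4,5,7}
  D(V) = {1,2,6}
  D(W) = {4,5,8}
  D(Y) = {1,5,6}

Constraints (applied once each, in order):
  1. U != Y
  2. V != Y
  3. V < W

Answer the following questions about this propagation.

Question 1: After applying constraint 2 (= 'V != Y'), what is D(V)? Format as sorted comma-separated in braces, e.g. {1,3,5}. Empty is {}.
Constraint 1 (U != Y) on D(U)={2,3,4,5,7} D(Y)={1,5,6}: no change
Constraint 2 (V != Y) on D(V)={1,2,6} D(Y)={1,5,6}: no change
So after constraint 2: D(V) = {1,2,6}

Answer: {1,2,6}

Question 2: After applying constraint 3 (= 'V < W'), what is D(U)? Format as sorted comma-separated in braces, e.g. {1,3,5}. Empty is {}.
Constraint 1 (U != Y) on D(U)={2,3,4,5,7} D(Y)={1,5,6}: no change
Constraint 2 (V != Y) on D(V)={1,2,6} D(Y)={1,5,6}: no change
Constraint 3 (V < W) on D(V)={1,2,6} D(W)={4,5,8}: no change
So after constraint 3: D(U) = {2,3,4,5,7}

Answer: {2,3,4,5,7}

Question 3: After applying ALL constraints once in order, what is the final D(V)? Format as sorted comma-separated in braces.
Constraint 1 (U != Y) on D(U)={2,3,4,5,7} D(Y)={1,5,6}: no change
Constraint 2 (V != Y) on D(V)={1,2,6} D(Y)={1,5,6}: no change
Constraint 3 (V < W) on D(V)={1,2,6} D(W)={4,5,8}: no change
So after all 3 constraints: D(V) = {1,2,6}

Answer: {1,2,6}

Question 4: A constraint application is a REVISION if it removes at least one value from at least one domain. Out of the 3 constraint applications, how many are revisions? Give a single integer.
Answer: 0

Derivation:
Constraint 1 (U != Y) on D(U)={2,3,4,5,7} D(Y)={1,5,6}: no change => not a revision
Constraint 2 (V != Y) on D(V)={1,2,6} D(Y)={1,5,6}: no change => not a revision
Constraint 3 (V < W) on D(V)={1,2,6} D(W)={4,5,8}: no change => not a revision
Total revisions = 0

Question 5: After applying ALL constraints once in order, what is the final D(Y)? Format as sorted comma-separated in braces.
Answer: {1,5,6}

Derivation:
Constraint 1 (U != Y) on D(U)={2,3,4,5,7} D(Y)={1,5,6}: no change
Constraint 2 (V != Y) on D(V)={1,2,6} D(Y)={1,5,6}: no change
Constraint 3 (V < W) on D(V)={1,2,6} D(W)={4,5,8}: no change
So after all 3 constraints: D(Y) = {1,5,6}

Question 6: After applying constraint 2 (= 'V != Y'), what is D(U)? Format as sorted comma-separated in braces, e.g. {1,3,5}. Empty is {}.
Constraint 1 (U != Y) on D(U)={2,3,4,5,7} D(Y)={1,5,6}: no change
Constraint 2 (V != Y) on D(V)={1,2,6} D(Y)={1,5,6}: no change
So after constraint 2: D(U) = {2,3,4,5,7}

Answer: {2,3,4,5,7}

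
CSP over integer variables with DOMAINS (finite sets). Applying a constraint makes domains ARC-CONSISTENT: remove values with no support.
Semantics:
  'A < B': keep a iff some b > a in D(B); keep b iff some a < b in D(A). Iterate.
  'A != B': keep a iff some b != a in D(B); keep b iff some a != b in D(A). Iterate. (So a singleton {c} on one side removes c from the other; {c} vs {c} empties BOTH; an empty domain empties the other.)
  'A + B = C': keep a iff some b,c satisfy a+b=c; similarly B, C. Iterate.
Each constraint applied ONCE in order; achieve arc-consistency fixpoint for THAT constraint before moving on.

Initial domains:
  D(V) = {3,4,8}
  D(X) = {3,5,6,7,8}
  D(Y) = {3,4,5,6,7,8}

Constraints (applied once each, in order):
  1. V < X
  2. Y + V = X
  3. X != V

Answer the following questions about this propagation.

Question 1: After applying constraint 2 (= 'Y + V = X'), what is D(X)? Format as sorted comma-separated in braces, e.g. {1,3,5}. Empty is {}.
Constraint 1 (V < X) on D(V)={3,4,8} D(X)={3,5,6,7,8}: V {3,4,8}->{3,4}; X {3,5,6,7,8}->{5,6,7,8}
Constraint 2 (Y + V = X) on D(Y)={3,4,5,6,7,8} D(V)={3,4} D(X)={5,6,7,8}: Y {3,4,5,6,7,8}->{3,4,5}; X {5,6,7,8}->{6,7,8}
So after constraint 2: D(X) = {6,7,8}

Answer: {6,7,8}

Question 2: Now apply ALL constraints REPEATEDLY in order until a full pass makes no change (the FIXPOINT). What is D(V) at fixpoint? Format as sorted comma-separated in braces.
Answer: {3,4}

Derivation:
pass 0 (initial): D(V)={3,4,8}
pass 1: V {3,4,8}->{3,4}; X {3,5,6,7,8}->{6,7,8}; Y {3,4,5,6,7,8}->{3,4,5}
pass 2: no change
Fixpoint after 2 passes: D(V) = {3,4}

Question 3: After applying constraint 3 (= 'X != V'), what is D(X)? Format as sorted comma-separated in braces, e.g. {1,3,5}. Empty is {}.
Answer: {6,7,8}

Derivation:
Constraint 1 (V < X) on D(V)={3,4,8} D(X)={3,5,6,7,8}: V {3,4,8}->{3,4}; X {3,5,6,7,8}->{5,6,7,8}
Constraint 2 (Y + V = X) on D(Y)={3,4,5,6,7,8} D(V)={3,4} D(X)={5,6,7,8}: Y {3,4,5,6,7,8}->{3,4,5}; X {5,6,7,8}->{6,7,8}
Constraint 3 (X != V) on D(X)={6,7,8} D(V)={3,4}: no change
So after constraint 3: D(X) = {6,7,8}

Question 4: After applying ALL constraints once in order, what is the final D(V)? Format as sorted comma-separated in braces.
Answer: {3,4}

Derivation:
Constraint 1 (V < X) on D(V)={3,4,8} D(X)={3,5,6,7,8}: V {3,4,8}->{3,4}; X {3,5,6,7,8}->{5,6,7,8}
Constraint 2 (Y + V = X) on D(Y)={3,4,5,6,7,8} D(V)={3,4} D(X)={5,6,7,8}: Y {3,4,5,6,7,8}->{3,4,5}; X {5,6,7,8}->{6,7,8}
Constraint 3 (X != V) on D(X)={6,7,8} D(V)={3,4}: no change
So after all 3 constraints: D(V) = {3,4}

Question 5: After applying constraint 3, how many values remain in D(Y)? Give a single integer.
Answer: 3

Derivation:
Constraint 1 (V < X) on D(V)={3,4,8} D(X)={3,5,6,7,8}: V {3,4,8}->{3,4}; X {3,5,6,7,8}->{5,6,7,8}
Constraint 2 (Y + V = X) on D(Y)={3,4,5,6,7,8} D(V)={3,4} D(X)={5,6,7,8}: Y {3,4,5,6,7,8}->{3,4,5}; X {5,6,7,8}->{6,7,8}
Constraint 3 (X != V) on D(X)={6,7,8} D(V)={3,4}: no change
So after constraint 3: D(Y)={3,4,5}, size = 3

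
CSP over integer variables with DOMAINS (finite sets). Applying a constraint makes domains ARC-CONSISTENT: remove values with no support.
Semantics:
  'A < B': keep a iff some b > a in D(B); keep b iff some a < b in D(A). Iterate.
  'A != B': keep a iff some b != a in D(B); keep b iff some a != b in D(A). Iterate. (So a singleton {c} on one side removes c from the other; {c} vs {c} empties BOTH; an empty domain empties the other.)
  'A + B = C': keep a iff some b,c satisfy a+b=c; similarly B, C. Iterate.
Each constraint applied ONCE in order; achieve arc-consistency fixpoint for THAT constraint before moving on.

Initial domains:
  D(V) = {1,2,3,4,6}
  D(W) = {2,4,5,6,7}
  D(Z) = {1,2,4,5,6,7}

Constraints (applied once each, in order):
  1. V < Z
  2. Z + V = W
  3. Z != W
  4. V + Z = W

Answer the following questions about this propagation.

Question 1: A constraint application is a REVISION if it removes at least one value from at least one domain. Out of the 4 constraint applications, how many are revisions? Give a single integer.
Answer: 2

Derivation:
Constraint 1 (V < Z) on D(V)={1,2,3,4,6} D(Z)={1,2,4,5,6,7}: Z {1,2,4,5,6,7}->{2,4,5,6,7} => REVISION
Constraint 2 (Z + V = W) on D(Z)={2,4,5,6,7} D(V)={1,2,3,4,6} D(W)={2,4,5,6,7}: Z {2,4,5,6,7}->{2,4,5,6}; V {1,2,3,4,6}->{1,2,3,4}; W {2,4,5,6,7}->{4,5,6,7} => REVISION
Constraint 3 (Z != W) on D(Z)={2,4,5,6} D(W)={4,5,6,7}: no change => not a revision
Constraint 4 (V + Z = W) on D(V)={1,2,3,4} D(Z)={2,4,5,6} D(W)={4,5,6,7}: no change => not a revision
Total revisions = 2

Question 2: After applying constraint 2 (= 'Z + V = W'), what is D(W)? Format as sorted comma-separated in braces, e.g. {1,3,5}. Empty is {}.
Constraint 1 (V < Z) on D(V)={1,2,3,4,6} D(Z)={1,2,4,5,6,7}: Z {1,2,4,5,6,7}->{2,4,5,6,7}
Constraint 2 (Z + V = W) on D(Z)={2,4,5,6,7} D(V)={1,2,3,4,6} D(W)={2,4,5,6,7}: Z {2,4,5,6,7}->{2,4,5,6}; V {1,2,3,4,6}->{1,2,3,4}; W {2,4,5,6,7}->{4,5,6,7}
So after constraint 2: D(W) = {4,5,6,7}

Answer: {4,5,6,7}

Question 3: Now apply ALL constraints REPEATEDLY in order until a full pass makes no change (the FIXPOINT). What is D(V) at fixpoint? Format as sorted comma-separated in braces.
Answer: {1,2,3,4}

Derivation:
pass 0 (initial): D(V)={1,2,3,4,6}
pass 1: V {1,2,3,4,6}->{1,2,3,4}; W {2,4,5,6,7}->{4,5,6,7}; Z {1,2,4,5,6,7}->{2,4,5,6}
pass 2: no change
Fixpoint after 2 passes: D(V) = {1,2,3,4}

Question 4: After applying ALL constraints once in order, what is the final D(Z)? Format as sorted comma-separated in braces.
Constraint 1 (V < Z) on D(V)={1,2,3,4,6} D(Z)={1,2,4,5,6,7}: Z {1,2,4,5,6,7}->{2,4,5,6,7}
Constraint 2 (Z + V = W) on D(Z)={2,4,5,6,7} D(V)={1,2,3,4,6} D(W)={2,4,5,6,7}: Z {2,4,5,6,7}->{2,4,5,6}; V {1,2,3,4,6}->{1,2,3,4}; W {2,4,5,6,7}->{4,5,6,7}
Constraint 3 (Z != W) on D(Z)={2,4,5,6} D(W)={4,5,6,7}: no change
Constraint 4 (V + Z = W) on D(V)={1,2,3,4} D(Z)={2,4,5,6} D(W)={4,5,6,7}: no change
So after all 4 constraints: D(Z) = {2,4,5,6}

Answer: {2,4,5,6}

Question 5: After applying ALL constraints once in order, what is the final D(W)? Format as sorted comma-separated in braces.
Constraint 1 (V < Z) on D(V)={1,2,3,4,6} D(Z)={1,2,4,5,6,7}: Z {1,2,4,5,6,7}->{2,4,5,6,7}
Constraint 2 (Z + V = W) on D(Z)={2,4,5,6,7} D(V)={1,2,3,4,6} D(W)={2,4,5,6,7}: Z {2,4,5,6,7}->{2,4,5,6}; V {1,2,3,4,6}->{1,2,3,4}; W {2,4,5,6,7}->{4,5,6,7}
Constraint 3 (Z != W) on D(Z)={2,4,5,6} D(W)={4,5,6,7}: no change
Constraint 4 (V + Z = W) on D(V)={1,2,3,4} D(Z)={2,4,5,6} D(W)={4,5,6,7}: no change
So after all 4 constraints: D(W) = {4,5,6,7}

Answer: {4,5,6,7}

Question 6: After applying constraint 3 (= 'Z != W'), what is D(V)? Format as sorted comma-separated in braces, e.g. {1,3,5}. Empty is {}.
Answer: {1,2,3,4}

Derivation:
Constraint 1 (V < Z) on D(V)={1,2,3,4,6} D(Z)={1,2,4,5,6,7}: Z {1,2,4,5,6,7}->{2,4,5,6,7}
Constraint 2 (Z + V = W) on D(Z)={2,4,5,6,7} D(V)={1,2,3,4,6} D(W)={2,4,5,6,7}: Z {2,4,5,6,7}->{2,4,5,6}; V {1,2,3,4,6}->{1,2,3,4}; W {2,4,5,6,7}->{4,5,6,7}
Constraint 3 (Z != W) on D(Z)={2,4,5,6} D(W)={4,5,6,7}: no change
So after constraint 3: D(V) = {1,2,3,4}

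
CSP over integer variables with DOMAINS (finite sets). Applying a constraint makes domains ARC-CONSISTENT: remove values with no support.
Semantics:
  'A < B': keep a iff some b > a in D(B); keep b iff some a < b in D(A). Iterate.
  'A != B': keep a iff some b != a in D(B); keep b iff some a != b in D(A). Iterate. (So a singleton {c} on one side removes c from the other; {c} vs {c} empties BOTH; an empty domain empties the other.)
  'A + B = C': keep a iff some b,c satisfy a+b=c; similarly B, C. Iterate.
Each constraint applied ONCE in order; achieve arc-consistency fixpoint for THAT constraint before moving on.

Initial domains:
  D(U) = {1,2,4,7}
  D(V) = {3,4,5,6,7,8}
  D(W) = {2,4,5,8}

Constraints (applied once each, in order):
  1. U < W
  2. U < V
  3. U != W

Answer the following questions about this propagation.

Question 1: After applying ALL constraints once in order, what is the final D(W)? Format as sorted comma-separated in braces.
Constraint 1 (U < W) on D(U)={1,2,4,7} D(W)={2,4,5,8}: no change
Constraint 2 (U < V) on D(U)={1,2,4,7} D(V)={3,4,5,6,7,8}: no change
Constraint 3 (U != W) on D(U)={1,2,4,7} D(W)={2,4,5,8}: no change
So after all 3 constraints: D(W) = {2,4,5,8}

Answer: {2,4,5,8}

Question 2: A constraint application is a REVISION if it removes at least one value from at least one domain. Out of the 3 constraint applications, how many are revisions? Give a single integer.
Answer: 0

Derivation:
Constraint 1 (U < W) on D(U)={1,2,4,7} D(W)={2,4,5,8}: no change => not a revision
Constraint 2 (U < V) on D(U)={1,2,4,7} D(V)={3,4,5,6,7,8}: no change => not a revision
Constraint 3 (U != W) on D(U)={1,2,4,7} D(W)={2,4,5,8}: no change => not a revision
Total revisions = 0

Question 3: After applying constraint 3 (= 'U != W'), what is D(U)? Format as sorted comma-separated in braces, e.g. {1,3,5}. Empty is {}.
Answer: {1,2,4,7}

Derivation:
Constraint 1 (U < W) on D(U)={1,2,4,7} D(W)={2,4,5,8}: no change
Constraint 2 (U < V) on D(U)={1,2,4,7} D(V)={3,4,5,6,7,8}: no change
Constraint 3 (U != W) on D(U)={1,2,4,7} D(W)={2,4,5,8}: no change
So after constraint 3: D(U) = {1,2,4,7}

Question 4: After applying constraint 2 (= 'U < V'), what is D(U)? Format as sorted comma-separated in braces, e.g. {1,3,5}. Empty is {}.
Answer: {1,2,4,7}

Derivation:
Constraint 1 (U < W) on D(U)={1,2,4,7} D(W)={2,4,5,8}: no change
Constraint 2 (U < V) on D(U)={1,2,4,7} D(V)={3,4,5,6,7,8}: no change
So after constraint 2: D(U) = {1,2,4,7}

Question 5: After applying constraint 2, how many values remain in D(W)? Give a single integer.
Constraint 1 (U < W) on D(U)={1,2,4,7} D(W)={2,4,5,8}: no change
Constraint 2 (U < V) on D(U)={1,2,4,7} D(V)={3,4,5,6,7,8}: no change
So after constraint 2: D(W)={2,4,5,8}, size = 4

Answer: 4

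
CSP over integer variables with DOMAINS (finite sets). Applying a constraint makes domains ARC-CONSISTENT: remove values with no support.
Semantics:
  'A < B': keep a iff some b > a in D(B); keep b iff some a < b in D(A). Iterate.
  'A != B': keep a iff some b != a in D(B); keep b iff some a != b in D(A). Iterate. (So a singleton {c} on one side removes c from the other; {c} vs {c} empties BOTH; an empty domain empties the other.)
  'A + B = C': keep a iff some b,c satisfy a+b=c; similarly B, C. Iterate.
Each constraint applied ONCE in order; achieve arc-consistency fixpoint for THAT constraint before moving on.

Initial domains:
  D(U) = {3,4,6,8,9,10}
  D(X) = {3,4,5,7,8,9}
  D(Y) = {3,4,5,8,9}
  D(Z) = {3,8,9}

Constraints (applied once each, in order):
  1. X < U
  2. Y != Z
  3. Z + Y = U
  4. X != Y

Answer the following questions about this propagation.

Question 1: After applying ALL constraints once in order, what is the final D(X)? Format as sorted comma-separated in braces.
Answer: {3,4,5,7,8,9}

Derivation:
Constraint 1 (X < U) on D(X)={3,4,5,7,8,9} D(U)={3,4,6,8,9,10}: U {3,4,6,8,9,10}->{4,6,8,9,10}
Constraint 2 (Y != Z) on D(Y)={3,4,5,8,9} D(Z)={3,8,9}: no change
Constraint 3 (Z + Y = U) on D(Z)={3,8,9} D(Y)={3,4,5,8,9} D(U)={4,6,8,9,10}: Z {3,8,9}->{3}; Y {3,4,5,8,9}->{3,5}; U {4,6,8,9,10}->{6,8}
Constraint 4 (X != Y) on D(X)={3,4,5,7,8,9} D(Y)={3,5}: no change
So after all 4 constraints: D(X) = {3,4,5,7,8,9}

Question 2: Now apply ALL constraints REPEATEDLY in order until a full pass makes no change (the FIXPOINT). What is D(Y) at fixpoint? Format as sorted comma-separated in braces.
pass 0 (initial): D(Y)={3,4,5,8,9}
pass 1: U {3,4,6,8,9,10}->{6,8}; Y {3,4,5,8,9}->{3,5}; Z {3,8,9}->{3}
pass 2: U {6,8}->{8}; X {3,4,5,7,8,9}->{3,4,7}; Y {3,5}->{5}
pass 3: no change
Fixpoint after 3 passes: D(Y) = {5}

Answer: {5}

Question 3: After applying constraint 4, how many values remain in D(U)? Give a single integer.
Constraint 1 (X < U) on D(X)={3,4,5,7,8,9} D(U)={3,4,6,8,9,10}: U {3,4,6,8,9,10}->{4,6,8,9,10}
Constraint 2 (Y != Z) on D(Y)={3,4,5,8,9} D(Z)={3,8,9}: no change
Constraint 3 (Z + Y = U) on D(Z)={3,8,9} D(Y)={3,4,5,8,9} D(U)={4,6,8,9,10}: Z {3,8,9}->{3}; Y {3,4,5,8,9}->{3,5}; U {4,6,8,9,10}->{6,8}
Constraint 4 (X != Y) on D(X)={3,4,5,7,8,9} D(Y)={3,5}: no change
So after constraint 4: D(U)={6,8}, size = 2

Answer: 2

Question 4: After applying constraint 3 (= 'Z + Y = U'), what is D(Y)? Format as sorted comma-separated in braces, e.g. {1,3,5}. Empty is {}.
Answer: {3,5}

Derivation:
Constraint 1 (X < U) on D(X)={3,4,5,7,8,9} D(U)={3,4,6,8,9,10}: U {3,4,6,8,9,10}->{4,6,8,9,10}
Constraint 2 (Y != Z) on D(Y)={3,4,5,8,9} D(Z)={3,8,9}: no change
Constraint 3 (Z + Y = U) on D(Z)={3,8,9} D(Y)={3,4,5,8,9} D(U)={4,6,8,9,10}: Z {3,8,9}->{3}; Y {3,4,5,8,9}->{3,5}; U {4,6,8,9,10}->{6,8}
So after constraint 3: D(Y) = {3,5}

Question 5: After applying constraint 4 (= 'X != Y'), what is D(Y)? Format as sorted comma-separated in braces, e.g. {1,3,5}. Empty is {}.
Constraint 1 (X < U) on D(X)={3,4,5,7,8,9} D(U)={3,4,6,8,9,10}: U {3,4,6,8,9,10}->{4,6,8,9,10}
Constraint 2 (Y != Z) on D(Y)={3,4,5,8,9} D(Z)={3,8,9}: no change
Constraint 3 (Z + Y = U) on D(Z)={3,8,9} D(Y)={3,4,5,8,9} D(U)={4,6,8,9,10}: Z {3,8,9}->{3}; Y {3,4,5,8,9}->{3,5}; U {4,6,8,9,10}->{6,8}
Constraint 4 (X != Y) on D(X)={3,4,5,7,8,9} D(Y)={3,5}: no change
So after constraint 4: D(Y) = {3,5}

Answer: {3,5}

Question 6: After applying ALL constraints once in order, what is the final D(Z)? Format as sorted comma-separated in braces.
Answer: {3}

Derivation:
Constraint 1 (X < U) on D(X)={3,4,5,7,8,9} D(U)={3,4,6,8,9,10}: U {3,4,6,8,9,10}->{4,6,8,9,10}
Constraint 2 (Y != Z) on D(Y)={3,4,5,8,9} D(Z)={3,8,9}: no change
Constraint 3 (Z + Y = U) on D(Z)={3,8,9} D(Y)={3,4,5,8,9} D(U)={4,6,8,9,10}: Z {3,8,9}->{3}; Y {3,4,5,8,9}->{3,5}; U {4,6,8,9,10}->{6,8}
Constraint 4 (X != Y) on D(X)={3,4,5,7,8,9} D(Y)={3,5}: no change
So after all 4 constraints: D(Z) = {3}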